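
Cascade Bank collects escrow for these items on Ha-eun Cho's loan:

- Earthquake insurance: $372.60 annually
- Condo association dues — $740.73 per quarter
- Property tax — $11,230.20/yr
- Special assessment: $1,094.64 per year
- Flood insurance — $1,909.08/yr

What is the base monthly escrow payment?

$1,464.12

Earthquake insurance — $372.60/yr
Condo association dues — $740.73 × 4 = $2,962.92/yr
Property tax — $11,230.20/yr
Special assessment — $1,094.64/yr
Flood insurance — $1,909.08/yr
Combined annual = $372.60 + $2,962.92 + $11,230.20 + $1,094.64 + $1,909.08 = $17,569.44
Base monthly escrow = $17,569.44 ÷ 12 = $1,464.12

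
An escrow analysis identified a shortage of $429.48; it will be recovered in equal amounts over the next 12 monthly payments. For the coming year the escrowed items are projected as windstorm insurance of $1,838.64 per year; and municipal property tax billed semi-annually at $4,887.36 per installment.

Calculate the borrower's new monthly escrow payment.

Windstorm insurance: $1,838.64
Municipal property tax: $4,887.36 × 2 = $9,774.72
Total per year = $11,613.36
Per month = $11,613.36 / 12 = $967.78
Shortage per month = $429.48 ÷ 12 = $35.79
Adjusted monthly = $967.78 + $35.79 = $1,003.57

$1,003.57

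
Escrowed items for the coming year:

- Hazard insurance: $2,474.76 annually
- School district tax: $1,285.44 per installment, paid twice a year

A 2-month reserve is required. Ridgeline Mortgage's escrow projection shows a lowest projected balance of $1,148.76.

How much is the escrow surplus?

$307.82

Hazard insurance: $2,474.76/yr
School district tax: $1,285.44 × 2 = $2,570.88/yr
Annual escrow total = $2,474.76 + $2,570.88 = $5,045.64
Monthly escrow = $5,045.64 / 12 = $420.47
Cushion = 2 × $420.47 = $840.94
Excess over cushion: $1,148.76 − $840.94 = $307.82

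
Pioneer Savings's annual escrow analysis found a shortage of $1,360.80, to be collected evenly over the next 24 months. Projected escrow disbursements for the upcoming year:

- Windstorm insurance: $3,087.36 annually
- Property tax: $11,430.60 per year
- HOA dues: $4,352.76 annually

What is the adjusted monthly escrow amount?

$1,629.26

Windstorm insurance: $3,087.36
Property tax: $11,430.60
HOA dues: $4,352.76
Annual escrow total = $3,087.36 + $11,430.60 + $4,352.76 = $18,870.72
Base monthly escrow = $18,870.72 ÷ 12 = $1,572.56
Shortage per month = $1,360.80 ÷ 24 = $56.70
Adjusted monthly = $1,572.56 + $56.70 = $1,629.26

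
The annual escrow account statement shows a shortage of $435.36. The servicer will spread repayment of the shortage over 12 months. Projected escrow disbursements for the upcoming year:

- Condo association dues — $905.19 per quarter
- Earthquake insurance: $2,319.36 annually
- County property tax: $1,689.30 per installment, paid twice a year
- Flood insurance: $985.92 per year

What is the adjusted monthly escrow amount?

$895.00

Condo association dues = $905.19 × 4 = $3,620.76/yr
Earthquake insurance = $2,319.36/yr
County property tax = $1,689.30 × 2 = $3,378.60/yr
Flood insurance = $985.92/yr
Annual escrow total = $3,620.76 + $2,319.36 + $3,378.60 + $985.92 = $10,304.64
Base monthly escrow = $10,304.64 ÷ 12 = $858.72
Monthly shortage recovery: $435.36 / 12 = $36.28
New monthly escrow = $858.72 + $36.28 = $895.00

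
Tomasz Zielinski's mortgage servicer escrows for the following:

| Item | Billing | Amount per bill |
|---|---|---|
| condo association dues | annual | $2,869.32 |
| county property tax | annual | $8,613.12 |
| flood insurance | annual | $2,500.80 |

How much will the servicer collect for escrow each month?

$1,165.27

Condo association dues: $2,869.32/yr
County property tax: $8,613.12/yr
Flood insurance: $2,500.80/yr
Yearly total = $2,869.32 + $8,613.12 + $2,500.80 = $13,983.24
Monthly escrow = $13,983.24 / 12 = $1,165.27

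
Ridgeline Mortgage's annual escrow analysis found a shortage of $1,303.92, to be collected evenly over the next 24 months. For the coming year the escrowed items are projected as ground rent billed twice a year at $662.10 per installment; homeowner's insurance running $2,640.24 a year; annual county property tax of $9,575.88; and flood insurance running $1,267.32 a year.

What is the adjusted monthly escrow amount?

$1,288.30

Ground rent = $662.10 × 2 = $1,324.20/yr
Homeowner's insurance = $2,640.24/yr
County property tax = $9,575.88/yr
Flood insurance = $1,267.32/yr
Annual escrow total = $14,807.64
Monthly escrow = $14,807.64 ÷ 12 = $1,233.97
Monthly shortage recovery: $1,303.92 / 24 = $54.33
Adjusted monthly = $1,233.97 + $54.33 = $1,288.30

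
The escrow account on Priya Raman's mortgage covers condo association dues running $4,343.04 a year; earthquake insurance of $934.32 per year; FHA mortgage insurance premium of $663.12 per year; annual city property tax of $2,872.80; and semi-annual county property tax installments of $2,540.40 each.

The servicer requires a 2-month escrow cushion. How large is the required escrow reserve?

$2,315.68

Condo association dues = $4,343.04 annually
Earthquake insurance = $934.32 annually
FHA mortgage insurance premium = $663.12 annually
City property tax = $2,872.80 annually
County property tax = $2,540.40 × 2 = $5,080.80 annually
Total annual escrow = $4,343.04 + $934.32 + $663.12 + $2,872.80 + $5,080.80 = $13,894.08
Per month = $13,894.08 / 12 = $1,157.84
Cushion = 2 × $1,157.84 = $2,315.68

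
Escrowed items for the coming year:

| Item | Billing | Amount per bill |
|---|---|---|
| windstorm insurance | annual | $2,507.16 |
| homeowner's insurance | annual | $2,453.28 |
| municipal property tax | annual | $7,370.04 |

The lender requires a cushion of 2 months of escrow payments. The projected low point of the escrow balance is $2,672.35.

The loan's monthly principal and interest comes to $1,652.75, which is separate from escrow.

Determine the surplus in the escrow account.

$617.27

Windstorm insurance = $2,507.16
Homeowner's insurance = $2,453.28
Municipal property tax = $7,370.04
Total annual escrow = $2,507.16 + $2,453.28 + $7,370.04 = $12,330.48
Monthly = $12,330.48 ÷ 12 = $1,027.54
Required reserve = 2 × $1,027.54 = $2,055.08
Surplus = $2,672.35 − $2,055.08 = $617.27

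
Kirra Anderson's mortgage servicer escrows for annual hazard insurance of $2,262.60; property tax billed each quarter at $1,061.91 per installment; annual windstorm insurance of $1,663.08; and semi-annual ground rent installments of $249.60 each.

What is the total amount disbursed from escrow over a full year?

$8,672.52

Hazard insurance = $2,262.60
Property tax = $1,061.91 × 4 = $4,247.64
Windstorm insurance = $1,663.08
Ground rent = $249.60 × 2 = $499.20
Annual escrow total = $2,262.60 + $4,247.64 + $1,663.08 + $499.20 = $8,672.52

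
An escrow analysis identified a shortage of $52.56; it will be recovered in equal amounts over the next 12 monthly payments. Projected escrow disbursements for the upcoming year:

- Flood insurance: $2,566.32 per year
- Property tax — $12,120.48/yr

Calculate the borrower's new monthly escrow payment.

Flood insurance: $2,566.32 annually
Property tax: $12,120.48 annually
Total annual escrow = $14,686.80
Per month = $14,686.80 ÷ 12 = $1,223.90
Monthly shortage recovery: $52.56 ÷ 12 = $4.38
Adjusted monthly = $1,223.90 + $4.38 = $1,228.28

$1,228.28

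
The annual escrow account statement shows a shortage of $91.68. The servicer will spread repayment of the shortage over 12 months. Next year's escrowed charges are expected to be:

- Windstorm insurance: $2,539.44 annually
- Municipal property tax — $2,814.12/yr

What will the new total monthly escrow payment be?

$453.77

Windstorm insurance: $2,539.44/yr
Municipal property tax: $2,814.12/yr
Total annual escrow = $2,539.44 + $2,814.12 = $5,353.56
Base monthly escrow = $5,353.56 ÷ 12 = $446.13
Shortage per month = $91.68 / 12 = $7.64
New monthly escrow = $446.13 + $7.64 = $453.77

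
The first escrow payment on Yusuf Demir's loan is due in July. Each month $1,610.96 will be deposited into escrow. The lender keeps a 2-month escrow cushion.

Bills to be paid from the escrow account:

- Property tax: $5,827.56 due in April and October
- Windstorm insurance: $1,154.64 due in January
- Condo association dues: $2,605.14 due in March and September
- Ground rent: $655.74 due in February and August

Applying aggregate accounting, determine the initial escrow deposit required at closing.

Cushion = 2 × $1,610.96 = $3,221.92
Trial balance (start $0, +$1,610.96 each month, − disbursements):
  Jul: +$1,610.96 → $1,610.96
  Aug: +$1,610.96 − $655.74 → $2,566.18
  Sep: +$1,610.96 − $2,605.14 → $1,572.00
  Oct: +$1,610.96 − $5,827.56 → -$2,644.60
  Nov: +$1,610.96 → -$1,033.64
  Dec: +$1,610.96 → $577.32
  Jan: +$1,610.96 − $1,154.64 → $1,033.64
  Feb: +$1,610.96 − $655.74 → $1,988.86
  Mar: +$1,610.96 − $2,605.14 → $994.68
  Apr: +$1,610.96 − $5,827.56 → -$3,221.92
  May: +$1,610.96 → -$1,610.96
  Jun: +$1,610.96 → $0.00
Lowest trial balance = -$3,221.92 (Apr)
Initial deposit = cushion − low point = $3,221.92 − (-$3,221.92) = $6,443.84

$6,443.84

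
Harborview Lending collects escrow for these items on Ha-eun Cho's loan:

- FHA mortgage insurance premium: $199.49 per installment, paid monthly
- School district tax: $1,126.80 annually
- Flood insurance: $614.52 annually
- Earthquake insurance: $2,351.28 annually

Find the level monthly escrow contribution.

$540.54

FHA mortgage insurance premium = $199.49 × 12 = $2,393.88 per year
School district tax = $1,126.80 per year
Flood insurance = $614.52 per year
Earthquake insurance = $2,351.28 per year
Combined annual = $2,393.88 + $1,126.80 + $614.52 + $2,351.28 = $6,486.48
Monthly = $6,486.48 / 12 = $540.54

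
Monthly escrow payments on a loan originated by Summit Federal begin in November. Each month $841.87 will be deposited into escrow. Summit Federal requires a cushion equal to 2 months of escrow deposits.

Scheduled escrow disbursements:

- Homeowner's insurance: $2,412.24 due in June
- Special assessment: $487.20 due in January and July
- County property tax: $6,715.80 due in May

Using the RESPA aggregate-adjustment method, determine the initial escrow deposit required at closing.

$4,564.02

Cushion = 2 × $841.87 = $1,683.74
Trial balance (start $0, +$841.87 each month, − disbursements):
  Nov: +$841.87 → $841.87
  Dec: +$841.87 → $1,683.74
  Jan: +$841.87 − $487.20 → $2,038.41
  Feb: +$841.87 → $2,880.28
  Mar: +$841.87 → $3,722.15
  Apr: +$841.87 → $4,564.02
  May: +$841.87 − $6,715.80 → -$1,309.91
  Jun: +$841.87 − $2,412.24 → -$2,880.28
  Jul: +$841.87 − $487.20 → -$2,525.61
  Aug: +$841.87 → -$1,683.74
  Sep: +$841.87 → -$841.87
  Oct: +$841.87 → $0.00
Lowest trial balance = -$2,880.28 (Jun)
Initial deposit = cushion − low point = $1,683.74 − (-$2,880.28) = $4,564.02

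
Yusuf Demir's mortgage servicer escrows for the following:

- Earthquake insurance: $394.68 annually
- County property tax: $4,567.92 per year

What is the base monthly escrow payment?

Earthquake insurance: $394.68 annually
County property tax: $4,567.92 annually
Total annual escrow = $394.68 + $4,567.92 = $4,962.60
Monthly = $4,962.60 ÷ 12 = $413.55

$413.55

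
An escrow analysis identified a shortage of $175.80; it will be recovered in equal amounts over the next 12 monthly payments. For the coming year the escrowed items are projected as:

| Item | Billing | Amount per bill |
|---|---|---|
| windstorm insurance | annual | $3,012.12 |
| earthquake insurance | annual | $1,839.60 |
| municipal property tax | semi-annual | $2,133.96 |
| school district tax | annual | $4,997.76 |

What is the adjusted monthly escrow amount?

$1,191.10

Windstorm insurance: $3,012.12
Earthquake insurance: $1,839.60
Municipal property tax: $2,133.96 × 2 = $4,267.92
School district tax: $4,997.76
Combined annual = $14,117.40
Monthly = $14,117.40 ÷ 12 = $1,176.45
Shortage per month = $175.80 ÷ 12 = $14.65
New monthly escrow = $1,176.45 + $14.65 = $1,191.10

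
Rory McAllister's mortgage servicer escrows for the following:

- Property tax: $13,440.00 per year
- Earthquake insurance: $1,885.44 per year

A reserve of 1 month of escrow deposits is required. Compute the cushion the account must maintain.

Property tax: $13,440.00
Earthquake insurance: $1,885.44
Annual escrow total = $13,440.00 + $1,885.44 = $15,325.44
Base monthly escrow = $15,325.44 / 12 = $1,277.12
Required cushion = 1 × $1,277.12 = $1,277.12

$1,277.12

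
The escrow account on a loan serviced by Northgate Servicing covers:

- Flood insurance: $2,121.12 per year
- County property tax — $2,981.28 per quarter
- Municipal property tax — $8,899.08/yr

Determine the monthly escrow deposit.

$1,912.11

Flood insurance — $2,121.12/yr
County property tax — $2,981.28 × 4 = $11,925.12/yr
Municipal property tax — $8,899.08/yr
Total per year = $2,121.12 + $11,925.12 + $8,899.08 = $22,945.32
Monthly escrow = $22,945.32 / 12 = $1,912.11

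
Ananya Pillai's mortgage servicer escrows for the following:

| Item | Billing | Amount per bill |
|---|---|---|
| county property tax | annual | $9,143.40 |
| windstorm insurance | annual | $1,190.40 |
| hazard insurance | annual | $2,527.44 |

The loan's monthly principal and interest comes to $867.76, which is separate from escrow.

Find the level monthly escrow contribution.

$1,071.77

County property tax — $9,143.40/yr
Windstorm insurance — $1,190.40/yr
Hazard insurance — $2,527.44/yr
Total annual escrow = $12,861.24
Monthly escrow = $12,861.24 / 12 = $1,071.77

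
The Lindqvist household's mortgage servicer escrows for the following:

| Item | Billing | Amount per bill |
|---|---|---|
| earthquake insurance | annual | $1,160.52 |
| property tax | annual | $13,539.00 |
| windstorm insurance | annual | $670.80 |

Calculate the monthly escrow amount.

$1,280.86

Earthquake insurance: $1,160.52
Property tax: $13,539.00
Windstorm insurance: $670.80
Total per year = $15,370.32
Per month = $15,370.32 ÷ 12 = $1,280.86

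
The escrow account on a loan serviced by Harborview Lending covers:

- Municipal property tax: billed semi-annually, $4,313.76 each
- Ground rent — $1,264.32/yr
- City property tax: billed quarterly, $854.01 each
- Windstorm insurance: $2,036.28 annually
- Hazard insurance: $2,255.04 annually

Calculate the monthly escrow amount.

Municipal property tax = $4,313.76 × 2 = $8,627.52/yr
Ground rent = $1,264.32/yr
City property tax = $854.01 × 4 = $3,416.04/yr
Windstorm insurance = $2,036.28/yr
Hazard insurance = $2,255.04/yr
Combined annual = $8,627.52 + $1,264.32 + $3,416.04 + $2,036.28 + $2,255.04 = $17,599.20
Per month = $17,599.20 ÷ 12 = $1,466.60

$1,466.60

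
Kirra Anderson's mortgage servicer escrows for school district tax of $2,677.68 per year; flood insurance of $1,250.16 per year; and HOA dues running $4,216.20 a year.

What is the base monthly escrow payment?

School district tax — $2,677.68
Flood insurance — $1,250.16
HOA dues — $4,216.20
Total annual escrow = $8,144.04
Base monthly escrow = $8,144.04 ÷ 12 = $678.67

$678.67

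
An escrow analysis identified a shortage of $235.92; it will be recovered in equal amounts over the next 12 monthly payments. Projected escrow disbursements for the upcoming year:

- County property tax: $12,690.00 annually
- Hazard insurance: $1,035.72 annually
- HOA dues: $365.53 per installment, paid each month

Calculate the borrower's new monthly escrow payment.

$1,529.00

County property tax — $12,690.00 annually
Hazard insurance — $1,035.72 annually
HOA dues — $365.53 × 12 = $4,386.36 annually
Combined annual = $18,112.08
Monthly = $18,112.08 ÷ 12 = $1,509.34
Monthly shortage recovery: $235.92 / 12 = $19.66
New monthly escrow = $1,509.34 + $19.66 = $1,529.00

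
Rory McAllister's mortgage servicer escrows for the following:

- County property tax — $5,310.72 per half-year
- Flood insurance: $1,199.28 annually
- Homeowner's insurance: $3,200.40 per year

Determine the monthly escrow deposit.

County property tax: $5,310.72 × 2 = $10,621.44/yr
Flood insurance: $1,199.28/yr
Homeowner's insurance: $3,200.40/yr
Combined annual = $10,621.44 + $1,199.28 + $3,200.40 = $15,021.12
Monthly escrow = $15,021.12 ÷ 12 = $1,251.76

$1,251.76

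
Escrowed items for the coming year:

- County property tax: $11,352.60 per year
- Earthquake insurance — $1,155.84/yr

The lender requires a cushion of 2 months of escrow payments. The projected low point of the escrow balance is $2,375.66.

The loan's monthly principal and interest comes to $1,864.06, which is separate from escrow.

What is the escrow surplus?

County property tax: $11,352.60 annually
Earthquake insurance: $1,155.84 annually
Total per year = $11,352.60 + $1,155.84 = $12,508.44
Per month = $12,508.44 ÷ 12 = $1,042.37
Cushion = 2 × $1,042.37 = $2,084.74
Surplus = $2,375.66 − $2,084.74 = $290.92

$290.92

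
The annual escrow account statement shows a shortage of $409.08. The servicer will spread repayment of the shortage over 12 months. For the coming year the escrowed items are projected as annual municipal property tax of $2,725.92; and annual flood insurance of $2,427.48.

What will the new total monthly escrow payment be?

$463.54

Municipal property tax: $2,725.92
Flood insurance: $2,427.48
Total annual escrow = $5,153.40
Base monthly escrow = $5,153.40 / 12 = $429.45
Monthly shortage recovery: $409.08 / 12 = $34.09
New monthly escrow = $429.45 + $34.09 = $463.54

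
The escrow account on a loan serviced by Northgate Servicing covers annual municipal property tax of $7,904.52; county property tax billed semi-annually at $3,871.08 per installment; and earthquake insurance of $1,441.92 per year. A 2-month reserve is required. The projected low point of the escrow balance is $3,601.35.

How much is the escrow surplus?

Municipal property tax — $7,904.52
County property tax — $3,871.08 × 2 = $7,742.16
Earthquake insurance — $1,441.92
Yearly total = $17,088.60
Base monthly escrow = $17,088.60 / 12 = $1,424.05
Cushion = 2 × $1,424.05 = $2,848.10
Excess over cushion: $3,601.35 − $2,848.10 = $753.25

$753.25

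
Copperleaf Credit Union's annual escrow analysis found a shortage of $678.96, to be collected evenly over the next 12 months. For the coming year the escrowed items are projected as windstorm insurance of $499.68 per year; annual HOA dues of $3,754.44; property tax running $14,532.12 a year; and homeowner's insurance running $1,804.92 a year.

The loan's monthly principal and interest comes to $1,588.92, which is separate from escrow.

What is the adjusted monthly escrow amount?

Windstorm insurance: $499.68 annually
HOA dues: $3,754.44 annually
Property tax: $14,532.12 annually
Homeowner's insurance: $1,804.92 annually
Total annual escrow = $20,591.16
Monthly escrow = $20,591.16 ÷ 12 = $1,715.93
Monthly shortage recovery: $678.96 / 12 = $56.58
Adjusted monthly = $1,715.93 + $56.58 = $1,772.51

$1,772.51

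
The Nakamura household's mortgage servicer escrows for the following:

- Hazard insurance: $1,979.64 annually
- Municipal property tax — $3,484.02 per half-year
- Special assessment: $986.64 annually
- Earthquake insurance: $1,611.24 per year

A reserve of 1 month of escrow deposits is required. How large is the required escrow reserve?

$962.13

Hazard insurance = $1,979.64 annually
Municipal property tax = $3,484.02 × 2 = $6,968.04 annually
Special assessment = $986.64 annually
Earthquake insurance = $1,611.24 annually
Combined annual = $1,979.64 + $6,968.04 + $986.64 + $1,611.24 = $11,545.56
Base monthly escrow = $11,545.56 ÷ 12 = $962.13
Reserve = 1 × $962.13 = $962.13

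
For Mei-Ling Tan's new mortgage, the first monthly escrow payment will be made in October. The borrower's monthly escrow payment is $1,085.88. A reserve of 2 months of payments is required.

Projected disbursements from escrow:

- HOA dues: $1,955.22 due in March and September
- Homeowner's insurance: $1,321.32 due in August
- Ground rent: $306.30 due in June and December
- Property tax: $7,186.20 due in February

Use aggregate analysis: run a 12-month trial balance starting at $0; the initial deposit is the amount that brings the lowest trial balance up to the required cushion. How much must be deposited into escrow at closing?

$5,104.20

Cushion = 2 × $1,085.88 = $2,171.76
Trial balance (start $0, +$1,085.88 each month, − disbursements):
  Oct: +$1,085.88 → $1,085.88
  Nov: +$1,085.88 → $2,171.76
  Dec: +$1,085.88 − $306.30 → $2,951.34
  Jan: +$1,085.88 → $4,037.22
  Feb: +$1,085.88 − $7,186.20 → -$2,063.10
  Mar: +$1,085.88 − $1,955.22 → -$2,932.44
  Apr: +$1,085.88 → -$1,846.56
  May: +$1,085.88 → -$760.68
  Jun: +$1,085.88 − $306.30 → $18.90
  Jul: +$1,085.88 → $1,104.78
  Aug: +$1,085.88 − $1,321.32 → $869.34
  Sep: +$1,085.88 − $1,955.22 → $0.00
Lowest trial balance = -$2,932.44 (Mar)
Initial deposit = cushion − low point = $2,171.76 − (-$2,932.44) = $5,104.20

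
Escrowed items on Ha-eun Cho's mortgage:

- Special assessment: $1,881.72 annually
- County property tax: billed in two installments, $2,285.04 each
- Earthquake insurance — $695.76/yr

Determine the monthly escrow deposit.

Special assessment: $1,881.72 per year
County property tax: $2,285.04 × 2 = $4,570.08 per year
Earthquake insurance: $695.76 per year
Yearly total = $1,881.72 + $4,570.08 + $695.76 = $7,147.56
Monthly escrow = $7,147.56 ÷ 12 = $595.63

$595.63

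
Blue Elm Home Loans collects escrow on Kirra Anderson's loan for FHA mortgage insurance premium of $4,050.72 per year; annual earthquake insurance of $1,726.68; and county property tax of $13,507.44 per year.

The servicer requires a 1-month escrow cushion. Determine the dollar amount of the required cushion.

FHA mortgage insurance premium = $4,050.72/yr
Earthquake insurance = $1,726.68/yr
County property tax = $13,507.44/yr
Combined annual = $4,050.72 + $1,726.68 + $13,507.44 = $19,284.84
Per month = $19,284.84 ÷ 12 = $1,607.07
Reserve = 1 × $1,607.07 = $1,607.07

$1,607.07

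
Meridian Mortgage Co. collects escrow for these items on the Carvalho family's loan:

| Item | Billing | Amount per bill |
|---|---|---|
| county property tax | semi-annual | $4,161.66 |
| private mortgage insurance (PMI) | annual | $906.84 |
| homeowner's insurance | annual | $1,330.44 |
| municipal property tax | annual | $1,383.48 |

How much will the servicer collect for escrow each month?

$995.34

County property tax — $4,161.66 × 2 = $8,323.32
Private mortgage insurance (PMI) — $906.84
Homeowner's insurance — $1,330.44
Municipal property tax — $1,383.48
Yearly total = $8,323.32 + $906.84 + $1,330.44 + $1,383.48 = $11,944.08
Base monthly escrow = $11,944.08 / 12 = $995.34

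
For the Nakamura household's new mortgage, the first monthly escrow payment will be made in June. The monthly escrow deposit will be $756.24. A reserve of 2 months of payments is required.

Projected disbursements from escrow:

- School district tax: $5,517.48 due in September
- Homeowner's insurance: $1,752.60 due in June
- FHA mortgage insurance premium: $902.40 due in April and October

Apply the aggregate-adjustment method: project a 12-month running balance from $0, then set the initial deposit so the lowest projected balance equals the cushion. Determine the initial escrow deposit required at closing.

Cushion = 2 × $756.24 = $1,512.48
Trial balance (start $0, +$756.24 each month, − disbursements):
  Jun: +$756.24 − $1,752.60 → -$996.36
  Jul: +$756.24 → -$240.12
  Aug: +$756.24 → $516.12
  Sep: +$756.24 − $5,517.48 → -$4,245.12
  Oct: +$756.24 − $902.40 → -$4,391.28
  Nov: +$756.24 → -$3,635.04
  Dec: +$756.24 → -$2,878.80
  Jan: +$756.24 → -$2,122.56
  Feb: +$756.24 → -$1,366.32
  Mar: +$756.24 → -$610.08
  Apr: +$756.24 − $902.40 → -$756.24
  May: +$756.24 → $0.00
Lowest trial balance = -$4,391.28 (Oct)
Initial deposit = cushion − low point = $1,512.48 − (-$4,391.28) = $5,903.76

$5,903.76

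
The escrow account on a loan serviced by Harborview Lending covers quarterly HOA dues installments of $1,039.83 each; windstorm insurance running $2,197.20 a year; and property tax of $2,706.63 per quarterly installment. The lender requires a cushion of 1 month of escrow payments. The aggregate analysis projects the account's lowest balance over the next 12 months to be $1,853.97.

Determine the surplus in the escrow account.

$422.05

HOA dues = $1,039.83 × 4 = $4,159.32
Windstorm insurance = $2,197.20
Property tax = $2,706.63 × 4 = $10,826.52
Total per year = $17,183.04
Per month = $17,183.04 / 12 = $1,431.92
Required cushion = 1 × $1,431.92 = $1,431.92
Surplus = $1,853.97 − $1,431.92 = $422.05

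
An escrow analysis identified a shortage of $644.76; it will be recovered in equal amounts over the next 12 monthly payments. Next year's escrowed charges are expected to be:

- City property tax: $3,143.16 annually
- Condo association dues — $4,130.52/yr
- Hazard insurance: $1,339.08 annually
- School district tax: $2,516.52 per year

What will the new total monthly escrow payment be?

$981.17

City property tax — $3,143.16
Condo association dues — $4,130.52
Hazard insurance — $1,339.08
School district tax — $2,516.52
Total per year = $3,143.16 + $4,130.52 + $1,339.08 + $2,516.52 = $11,129.28
Per month = $11,129.28 / 12 = $927.44
Shortage per month = $644.76 / 12 = $53.73
Adjusted monthly = $927.44 + $53.73 = $981.17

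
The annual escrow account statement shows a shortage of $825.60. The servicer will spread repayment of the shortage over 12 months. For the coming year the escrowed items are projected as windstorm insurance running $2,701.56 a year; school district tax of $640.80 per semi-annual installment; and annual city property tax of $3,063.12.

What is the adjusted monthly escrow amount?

Windstorm insurance: $2,701.56/yr
School district tax: $640.80 × 2 = $1,281.60/yr
City property tax: $3,063.12/yr
Annual escrow total = $2,701.56 + $1,281.60 + $3,063.12 = $7,046.28
Per month = $7,046.28 ÷ 12 = $587.19
Shortage per month = $825.60 ÷ 12 = $68.80
Adjusted monthly = $587.19 + $68.80 = $655.99

$655.99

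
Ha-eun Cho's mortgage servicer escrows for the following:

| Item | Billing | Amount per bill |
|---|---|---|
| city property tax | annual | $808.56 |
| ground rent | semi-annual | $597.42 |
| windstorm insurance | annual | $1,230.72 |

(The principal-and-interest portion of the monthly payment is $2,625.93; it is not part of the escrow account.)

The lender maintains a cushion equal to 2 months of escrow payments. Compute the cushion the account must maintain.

$539.02

City property tax: $808.56 per year
Ground rent: $597.42 × 2 = $1,194.84 per year
Windstorm insurance: $1,230.72 per year
Total annual escrow = $808.56 + $1,194.84 + $1,230.72 = $3,234.12
Monthly escrow = $3,234.12 ÷ 12 = $269.51
Cushion = 2 × $269.51 = $539.02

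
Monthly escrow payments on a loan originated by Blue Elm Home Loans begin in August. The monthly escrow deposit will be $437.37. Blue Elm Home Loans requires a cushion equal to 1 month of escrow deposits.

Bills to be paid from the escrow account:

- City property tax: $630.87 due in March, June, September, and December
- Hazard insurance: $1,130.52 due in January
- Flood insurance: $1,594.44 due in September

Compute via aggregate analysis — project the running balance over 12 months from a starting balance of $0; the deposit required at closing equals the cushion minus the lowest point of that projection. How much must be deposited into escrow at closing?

Cushion = 1 × $437.37 = $437.37
Trial balance (start $0, +$437.37 each month, − disbursements):
  Aug: +$437.37 → $437.37
  Sep: +$437.37 − $2,225.31 → -$1,350.57
  Oct: +$437.37 → -$913.20
  Nov: +$437.37 → -$475.83
  Dec: +$437.37 − $630.87 → -$669.33
  Jan: +$437.37 − $1,130.52 → -$1,362.48
  Feb: +$437.37 → -$925.11
  Mar: +$437.37 − $630.87 → -$1,118.61
  Apr: +$437.37 → -$681.24
  May: +$437.37 → -$243.87
  Jun: +$437.37 − $630.87 → -$437.37
  Jul: +$437.37 → $0.00
Lowest trial balance = -$1,362.48 (Jan)
Initial deposit = cushion − low point = $437.37 − (-$1,362.48) = $1,799.85

$1,799.85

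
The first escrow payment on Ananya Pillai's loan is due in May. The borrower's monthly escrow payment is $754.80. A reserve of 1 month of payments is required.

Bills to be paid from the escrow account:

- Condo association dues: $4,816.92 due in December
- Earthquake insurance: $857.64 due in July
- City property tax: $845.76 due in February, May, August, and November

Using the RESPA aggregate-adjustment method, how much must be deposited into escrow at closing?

Cushion = 1 × $754.80 = $754.80
Trial balance (start $0, +$754.80 each month, − disbursements):
  May: +$754.80 − $845.76 → -$90.96
  Jun: +$754.80 → $663.84
  Jul: +$754.80 − $857.64 → $561.00
  Aug: +$754.80 − $845.76 → $470.04
  Sep: +$754.80 → $1,224.84
  Oct: +$754.80 → $1,979.64
  Nov: +$754.80 − $845.76 → $1,888.68
  Dec: +$754.80 − $4,816.92 → -$2,173.44
  Jan: +$754.80 → -$1,418.64
  Feb: +$754.80 − $845.76 → -$1,509.60
  Mar: +$754.80 → -$754.80
  Apr: +$754.80 → $0.00
Lowest trial balance = -$2,173.44 (Dec)
Initial deposit = cushion − low point = $754.80 − (-$2,173.44) = $2,928.24

$2,928.24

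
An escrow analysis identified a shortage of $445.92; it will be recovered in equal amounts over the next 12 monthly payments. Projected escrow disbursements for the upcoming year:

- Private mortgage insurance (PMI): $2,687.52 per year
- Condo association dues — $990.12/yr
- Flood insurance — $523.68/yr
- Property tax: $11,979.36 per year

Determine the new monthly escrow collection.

Private mortgage insurance (PMI) — $2,687.52 per year
Condo association dues — $990.12 per year
Flood insurance — $523.68 per year
Property tax — $11,979.36 per year
Total per year = $16,180.68
Base monthly escrow = $16,180.68 ÷ 12 = $1,348.39
Shortage per month = $445.92 ÷ 12 = $37.16
New monthly escrow = $1,348.39 + $37.16 = $1,385.55

$1,385.55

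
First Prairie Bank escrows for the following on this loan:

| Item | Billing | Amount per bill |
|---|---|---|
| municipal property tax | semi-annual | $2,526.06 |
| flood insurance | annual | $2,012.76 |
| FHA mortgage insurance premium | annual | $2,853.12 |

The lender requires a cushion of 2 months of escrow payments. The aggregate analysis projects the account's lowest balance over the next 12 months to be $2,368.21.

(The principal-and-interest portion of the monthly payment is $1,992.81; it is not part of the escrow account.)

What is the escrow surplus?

Municipal property tax = $2,526.06 × 2 = $5,052.12 per year
Flood insurance = $2,012.76 per year
FHA mortgage insurance premium = $2,853.12 per year
Total annual escrow = $5,052.12 + $2,012.76 + $2,853.12 = $9,918.00
Base monthly escrow = $9,918.00 ÷ 12 = $826.50
Cushion = 2 × $826.50 = $1,653.00
Surplus = $2,368.21 − $1,653.00 = $715.21

$715.21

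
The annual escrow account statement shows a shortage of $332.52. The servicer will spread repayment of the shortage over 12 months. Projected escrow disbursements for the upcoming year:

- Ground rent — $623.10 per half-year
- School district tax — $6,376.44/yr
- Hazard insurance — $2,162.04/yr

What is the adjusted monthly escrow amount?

$843.10

Ground rent = $623.10 × 2 = $1,246.20 per year
School district tax = $6,376.44 per year
Hazard insurance = $2,162.04 per year
Total annual escrow = $1,246.20 + $6,376.44 + $2,162.04 = $9,784.68
Monthly = $9,784.68 ÷ 12 = $815.39
Shortage spread = $332.52 ÷ 12 = $27.71/mo
Adjusted monthly = $815.39 + $27.71 = $843.10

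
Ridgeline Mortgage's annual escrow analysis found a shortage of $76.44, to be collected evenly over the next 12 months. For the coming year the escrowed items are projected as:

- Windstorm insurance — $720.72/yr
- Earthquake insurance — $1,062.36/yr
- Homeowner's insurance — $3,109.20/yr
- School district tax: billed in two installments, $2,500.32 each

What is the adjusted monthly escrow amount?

$830.78

Windstorm insurance — $720.72 per year
Earthquake insurance — $1,062.36 per year
Homeowner's insurance — $3,109.20 per year
School district tax — $2,500.32 × 2 = $5,000.64 per year
Total annual escrow = $720.72 + $1,062.36 + $3,109.20 + $5,000.64 = $9,892.92
Base monthly escrow = $9,892.92 / 12 = $824.41
Shortage spread = $76.44 ÷ 12 = $6.37/mo
Adjusted monthly = $824.41 + $6.37 = $830.78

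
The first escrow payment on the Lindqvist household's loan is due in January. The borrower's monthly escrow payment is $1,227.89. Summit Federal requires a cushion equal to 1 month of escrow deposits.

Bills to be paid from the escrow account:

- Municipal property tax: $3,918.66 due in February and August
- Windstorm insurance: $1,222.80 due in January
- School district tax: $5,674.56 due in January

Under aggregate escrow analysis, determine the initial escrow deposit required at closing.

Cushion = 1 × $1,227.89 = $1,227.89
Trial balance (start $0, +$1,227.89 each month, − disbursements):
  Jan: +$1,227.89 − $6,897.36 → -$5,669.47
  Feb: +$1,227.89 − $3,918.66 → -$8,360.24
  Mar: +$1,227.89 → -$7,132.35
  Apr: +$1,227.89 → -$5,904.46
  May: +$1,227.89 → -$4,676.57
  Jun: +$1,227.89 → -$3,448.68
  Jul: +$1,227.89 → -$2,220.79
  Aug: +$1,227.89 − $3,918.66 → -$4,911.56
  Sep: +$1,227.89 → -$3,683.67
  Oct: +$1,227.89 → -$2,455.78
  Nov: +$1,227.89 → -$1,227.89
  Dec: +$1,227.89 → $0.00
Lowest trial balance = -$8,360.24 (Feb)
Initial deposit = cushion − low point = $1,227.89 − (-$8,360.24) = $9,588.13

$9,588.13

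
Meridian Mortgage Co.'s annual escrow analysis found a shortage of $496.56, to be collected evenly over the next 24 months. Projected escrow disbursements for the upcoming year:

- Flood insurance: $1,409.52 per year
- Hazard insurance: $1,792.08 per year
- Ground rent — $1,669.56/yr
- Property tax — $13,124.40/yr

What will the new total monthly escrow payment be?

Flood insurance = $1,409.52/yr
Hazard insurance = $1,792.08/yr
Ground rent = $1,669.56/yr
Property tax = $13,124.40/yr
Combined annual = $1,409.52 + $1,792.08 + $1,669.56 + $13,124.40 = $17,995.56
Base monthly escrow = $17,995.56 ÷ 12 = $1,499.63
Shortage per month = $496.56 / 24 = $20.69
New monthly escrow = $1,499.63 + $20.69 = $1,520.32

$1,520.32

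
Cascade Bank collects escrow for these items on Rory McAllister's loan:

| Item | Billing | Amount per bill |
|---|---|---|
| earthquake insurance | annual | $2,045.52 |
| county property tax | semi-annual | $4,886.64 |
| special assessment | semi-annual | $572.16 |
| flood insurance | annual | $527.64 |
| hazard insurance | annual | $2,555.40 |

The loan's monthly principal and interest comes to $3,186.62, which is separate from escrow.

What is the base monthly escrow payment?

Earthquake insurance = $2,045.52
County property tax = $4,886.64 × 2 = $9,773.28
Special assessment = $572.16 × 2 = $1,144.32
Flood insurance = $527.64
Hazard insurance = $2,555.40
Total annual escrow = $16,046.16
Per month = $16,046.16 ÷ 12 = $1,337.18

$1,337.18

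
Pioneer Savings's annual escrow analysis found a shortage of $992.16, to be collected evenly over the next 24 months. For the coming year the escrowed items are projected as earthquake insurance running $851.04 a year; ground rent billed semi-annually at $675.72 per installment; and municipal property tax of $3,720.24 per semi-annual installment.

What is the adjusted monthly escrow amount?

$844.92

Earthquake insurance: $851.04 per year
Ground rent: $675.72 × 2 = $1,351.44 per year
Municipal property tax: $3,720.24 × 2 = $7,440.48 per year
Total annual escrow = $851.04 + $1,351.44 + $7,440.48 = $9,642.96
Per month = $9,642.96 / 12 = $803.58
Shortage per month = $992.16 / 24 = $41.34
Adjusted monthly = $803.58 + $41.34 = $844.92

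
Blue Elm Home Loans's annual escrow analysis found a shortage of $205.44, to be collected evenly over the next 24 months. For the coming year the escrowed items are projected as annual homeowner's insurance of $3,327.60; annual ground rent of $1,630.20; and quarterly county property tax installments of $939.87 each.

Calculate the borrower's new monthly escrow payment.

$735.00

Homeowner's insurance = $3,327.60 per year
Ground rent = $1,630.20 per year
County property tax = $939.87 × 4 = $3,759.48 per year
Total annual escrow = $3,327.60 + $1,630.20 + $3,759.48 = $8,717.28
Monthly escrow = $8,717.28 ÷ 12 = $726.44
Shortage spread = $205.44 / 24 = $8.56/mo
Adjusted monthly = $726.44 + $8.56 = $735.00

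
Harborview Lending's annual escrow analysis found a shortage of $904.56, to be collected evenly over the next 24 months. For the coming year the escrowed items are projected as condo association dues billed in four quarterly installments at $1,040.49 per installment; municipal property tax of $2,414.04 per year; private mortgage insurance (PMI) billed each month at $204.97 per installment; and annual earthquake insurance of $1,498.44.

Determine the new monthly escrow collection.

Condo association dues: $1,040.49 × 4 = $4,161.96
Municipal property tax: $2,414.04
Private mortgage insurance (PMI): $204.97 × 12 = $2,459.64
Earthquake insurance: $1,498.44
Annual escrow total = $4,161.96 + $2,414.04 + $2,459.64 + $1,498.44 = $10,534.08
Base monthly escrow = $10,534.08 ÷ 12 = $877.84
Shortage spread = $904.56 ÷ 24 = $37.69/mo
Adjusted monthly = $877.84 + $37.69 = $915.53

$915.53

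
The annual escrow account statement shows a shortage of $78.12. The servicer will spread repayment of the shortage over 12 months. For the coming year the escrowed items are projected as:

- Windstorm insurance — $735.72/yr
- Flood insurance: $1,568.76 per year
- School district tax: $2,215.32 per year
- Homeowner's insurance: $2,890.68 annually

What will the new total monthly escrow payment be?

Windstorm insurance = $735.72 per year
Flood insurance = $1,568.76 per year
School district tax = $2,215.32 per year
Homeowner's insurance = $2,890.68 per year
Combined annual = $735.72 + $1,568.76 + $2,215.32 + $2,890.68 = $7,410.48
Base monthly escrow = $7,410.48 ÷ 12 = $617.54
Shortage spread = $78.12 ÷ 12 = $6.51/mo
Adjusted monthly = $617.54 + $6.51 = $624.05

$624.05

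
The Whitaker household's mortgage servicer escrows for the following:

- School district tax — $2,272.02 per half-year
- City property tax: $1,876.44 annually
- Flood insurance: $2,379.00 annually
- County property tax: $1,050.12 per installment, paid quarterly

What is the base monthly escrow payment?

School district tax — $2,272.02 × 2 = $4,544.04 annually
City property tax — $1,876.44 annually
Flood insurance — $2,379.00 annually
County property tax — $1,050.12 × 4 = $4,200.48 annually
Combined annual = $12,999.96
Per month = $12,999.96 ÷ 12 = $1,083.33

$1,083.33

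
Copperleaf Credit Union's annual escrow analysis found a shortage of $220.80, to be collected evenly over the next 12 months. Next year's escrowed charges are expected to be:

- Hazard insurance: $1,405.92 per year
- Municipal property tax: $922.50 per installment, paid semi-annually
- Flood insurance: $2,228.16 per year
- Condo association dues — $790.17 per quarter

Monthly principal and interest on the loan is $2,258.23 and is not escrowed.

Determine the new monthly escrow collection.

$738.38

Hazard insurance = $1,405.92
Municipal property tax = $922.50 × 2 = $1,845.00
Flood insurance = $2,228.16
Condo association dues = $790.17 × 4 = $3,160.68
Total annual escrow = $1,405.92 + $1,845.00 + $2,228.16 + $3,160.68 = $8,639.76
Per month = $8,639.76 ÷ 12 = $719.98
Shortage per month = $220.80 / 12 = $18.40
Adjusted monthly = $719.98 + $18.40 = $738.38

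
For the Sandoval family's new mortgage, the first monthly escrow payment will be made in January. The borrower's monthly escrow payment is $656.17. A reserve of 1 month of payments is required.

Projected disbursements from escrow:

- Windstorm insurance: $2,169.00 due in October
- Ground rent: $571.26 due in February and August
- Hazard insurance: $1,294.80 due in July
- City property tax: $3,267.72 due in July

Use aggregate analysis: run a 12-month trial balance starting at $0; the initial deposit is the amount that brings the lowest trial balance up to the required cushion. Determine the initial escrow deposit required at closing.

Cushion = 1 × $656.17 = $656.17
Trial balance (start $0, +$656.17 each month, − disbursements):
  Jan: +$656.17 → $656.17
  Feb: +$656.17 − $571.26 → $741.08
  Mar: +$656.17 → $1,397.25
  Apr: +$656.17 → $2,053.42
  May: +$656.17 → $2,709.59
  Jun: +$656.17 → $3,365.76
  Jul: +$656.17 − $4,562.52 → -$540.59
  Aug: +$656.17 − $571.26 → -$455.68
  Sep: +$656.17 → $200.49
  Oct: +$656.17 − $2,169.00 → -$1,312.34
  Nov: +$656.17 → -$656.17
  Dec: +$656.17 → $0.00
Lowest trial balance = -$1,312.34 (Oct)
Initial deposit = cushion − low point = $656.17 − (-$1,312.34) = $1,968.51

$1,968.51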